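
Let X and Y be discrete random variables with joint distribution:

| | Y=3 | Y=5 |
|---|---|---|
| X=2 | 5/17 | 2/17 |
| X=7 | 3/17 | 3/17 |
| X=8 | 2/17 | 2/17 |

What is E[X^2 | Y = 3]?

P(Y = 3) = 10/17.
Σ X^2·P over the event = 4·(5/17) + 49·(3/17) + 64·(2/17) = 295/17.
E[X^2 | Y = 3] = (295/17) / (10/17) = 59/2.

59/2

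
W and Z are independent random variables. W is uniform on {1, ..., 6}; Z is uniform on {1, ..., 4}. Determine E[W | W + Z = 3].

Outcomes with W + Z = 3: (1,2), (2,1), each with probability 1/24.
E[W | W + Z = 3] = (1 + 2) / 2 = 3/2.

3/2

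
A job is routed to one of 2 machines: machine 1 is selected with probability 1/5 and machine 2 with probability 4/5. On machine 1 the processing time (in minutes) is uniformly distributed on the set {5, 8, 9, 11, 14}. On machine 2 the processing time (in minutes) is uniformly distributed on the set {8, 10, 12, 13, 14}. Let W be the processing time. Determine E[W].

11

E[W | machine 1] = (5+8+9+11+14)/5 = 47/5.
E[W | machine 2] = (8+10+12+13+14)/5 = 57/5.
E[W] = (1/5)·(47/5) + (4/5)·(57/5) = 11.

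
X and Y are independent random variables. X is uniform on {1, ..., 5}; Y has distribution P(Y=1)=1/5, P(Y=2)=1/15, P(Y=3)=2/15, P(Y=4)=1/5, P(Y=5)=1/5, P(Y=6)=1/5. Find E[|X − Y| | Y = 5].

P(Y = 5) = 1/5.
Summing |X−Y|·P(x,y) over outcomes with Y = 5 gives 2/5.
E[|X − Y| | Y = 5] = (2/5) / (1/5) = 2.

2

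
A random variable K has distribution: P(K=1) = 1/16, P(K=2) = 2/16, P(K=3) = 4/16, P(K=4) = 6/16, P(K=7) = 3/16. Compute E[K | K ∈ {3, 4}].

18/5

P(K ∈ {3, 4}) = 5/8.
Σ over the event: 3·1/4 + 4·3/8 = 9/4.
E[K | K ∈ {3, 4}] = (9/4) / (5/8) = 18/5.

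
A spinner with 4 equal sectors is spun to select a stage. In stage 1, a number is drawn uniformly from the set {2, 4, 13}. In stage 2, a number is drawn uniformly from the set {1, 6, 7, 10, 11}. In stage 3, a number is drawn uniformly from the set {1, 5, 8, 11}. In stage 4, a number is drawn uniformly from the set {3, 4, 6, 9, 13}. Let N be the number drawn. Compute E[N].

319/48

E[N | stage 1] = (2+4+13)/3 = 19/3.
E[N | stage 2] = (1+6+7+10+11)/5 = 7.
E[N | stage 3] = (1+5+8+11)/4 = 25/4.
E[N | stage 4] = (3+4+6+9+13)/5 = 7.
E[N] = (1/4)·(19/3) + (1/4)·(7) + (1/4)·(25/4) + (1/4)·(7) = 319/48.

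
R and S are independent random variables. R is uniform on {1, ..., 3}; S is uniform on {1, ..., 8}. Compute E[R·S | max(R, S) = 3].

Outcomes with max(R, S) = 3: (1,3), (2,3), (3,1), (3,2), (3,3), each with probability 1/24.
E[R·S | max(R, S) = 3] = (3 + 6 + 3 + 6 + 9) / 5 = 27/5.

27/5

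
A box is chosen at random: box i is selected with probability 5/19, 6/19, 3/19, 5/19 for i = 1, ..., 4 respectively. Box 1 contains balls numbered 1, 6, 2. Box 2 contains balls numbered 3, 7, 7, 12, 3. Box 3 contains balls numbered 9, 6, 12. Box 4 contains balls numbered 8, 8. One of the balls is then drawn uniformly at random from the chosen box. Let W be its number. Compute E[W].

602/95

E[W | box 1] = (1+6+2)/3 = 3.
E[W | box 2] = (3+7+7+12+3)/5 = 32/5.
E[W | box 3] = (9+6+12)/3 = 9.
E[W | box 4] = (8+8)/2 = 8.
E[W] = (5/19)·(3) + (6/19)·(32/5) + (3/19)·(9) + (5/19)·(8) = 602/95.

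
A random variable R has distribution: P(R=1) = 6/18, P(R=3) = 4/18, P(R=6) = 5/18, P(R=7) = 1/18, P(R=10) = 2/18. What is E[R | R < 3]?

P(R < 3) = 1/3.
Σ over the event: 1·1/3 = 1/3.
E[R | R < 3] = (1/3) / (1/3) = 1.

1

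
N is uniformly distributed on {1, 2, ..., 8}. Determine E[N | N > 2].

11/2

Given N > 2, N is equally likely to be any of {3, 4, 5, 6, 7, 8}.
E[N | N > 2] = (3 + 4 + 5 + 6 + 7 + 8) / 6 = 11/2.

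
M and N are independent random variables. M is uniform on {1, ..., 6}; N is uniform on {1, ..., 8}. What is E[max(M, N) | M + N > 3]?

82/15

P(M + N > 3) = 15/16.
Summing max(M,N)·P(x,y) over outcomes with M + N > 3 gives 41/8.
E[max(M, N) | M + N > 3] = (41/8) / (15/16) = 82/15.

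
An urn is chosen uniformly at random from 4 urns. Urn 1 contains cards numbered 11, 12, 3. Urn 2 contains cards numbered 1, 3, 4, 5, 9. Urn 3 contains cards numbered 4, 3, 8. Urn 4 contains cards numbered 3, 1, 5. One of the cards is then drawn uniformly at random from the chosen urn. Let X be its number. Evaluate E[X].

E[X | urn 1] = (11+12+3)/3 = 26/3.
E[X | urn 2] = (1+3+4+5+9)/5 = 22/5.
E[X | urn 3] = (4+3+8)/3 = 5.
E[X | urn 4] = (3+1+5)/3 = 3.
By the law of total expectation,
E[X] = (1/4)·(26/3) + (1/4)·(22/5) + (1/4)·(5) + (1/4)·(3) = 79/15.

79/15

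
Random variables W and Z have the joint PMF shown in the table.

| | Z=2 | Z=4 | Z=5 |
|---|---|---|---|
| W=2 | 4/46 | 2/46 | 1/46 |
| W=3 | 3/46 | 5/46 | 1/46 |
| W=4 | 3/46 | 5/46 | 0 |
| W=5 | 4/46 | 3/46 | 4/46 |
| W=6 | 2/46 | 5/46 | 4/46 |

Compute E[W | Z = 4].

21/5

P(Z = 4) = 10/23.
Summing W·P(W=x,Z=y) over the conditioning event gives 42/23.
E[W | Z = 4] = (42/23) / (10/23) = 21/5.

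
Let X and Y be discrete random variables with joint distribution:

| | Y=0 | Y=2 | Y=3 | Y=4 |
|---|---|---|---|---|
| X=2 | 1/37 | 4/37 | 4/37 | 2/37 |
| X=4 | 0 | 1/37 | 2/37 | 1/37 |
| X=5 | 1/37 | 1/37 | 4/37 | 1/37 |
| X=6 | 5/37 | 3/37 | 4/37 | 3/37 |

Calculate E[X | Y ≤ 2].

9/2

P(Y ≤ 2) = 16/37.
Σ X·P over the event = 2·(1/37) + 2·(4/37) + 4·(1/37) + 5·(1/37) + 5·(1/37) + 6·(5/37) + 6·(3/37) = 72/37.
E[X | Y ≤ 2] = (72/37) / (16/37) = 9/2.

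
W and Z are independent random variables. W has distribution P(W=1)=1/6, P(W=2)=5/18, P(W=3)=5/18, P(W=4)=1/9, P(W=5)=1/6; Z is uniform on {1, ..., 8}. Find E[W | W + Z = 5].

12/5

P(W + Z = 5) = 5/48.
Summing W·P(x,y) over outcomes with W + Z = 5 gives 1/4.
E[W | W + Z = 5] = (1/4) / (5/48) = 12/5.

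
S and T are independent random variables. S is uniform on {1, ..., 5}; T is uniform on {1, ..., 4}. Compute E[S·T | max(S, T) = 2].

8/3

Outcomes with max(S, T) = 2: (1,2), (2,1), (2,2), each with probability 1/20.
E[S·T | max(S, T) = 2] = (2 + 2 + 4) / 3 = 8/3.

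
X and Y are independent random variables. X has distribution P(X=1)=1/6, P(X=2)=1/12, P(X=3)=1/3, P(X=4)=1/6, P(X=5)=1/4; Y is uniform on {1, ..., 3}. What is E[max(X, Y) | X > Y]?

95/24

P(X > Y) = 2/3.
Summing max(X,Y)·P(x,y) over outcomes with X > Y gives 95/36.
E[max(X, Y) | X > Y] = (95/36) / (2/3) = 95/24.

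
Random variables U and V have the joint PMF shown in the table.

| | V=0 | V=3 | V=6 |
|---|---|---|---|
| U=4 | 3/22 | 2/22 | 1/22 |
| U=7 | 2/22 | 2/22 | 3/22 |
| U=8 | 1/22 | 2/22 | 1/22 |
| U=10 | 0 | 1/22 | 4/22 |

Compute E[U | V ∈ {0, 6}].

P(V ∈ {0, 6}) = 15/22.
Summing U·P(U=x,V=y) over the conditioning event gives 107/22.
E[U | V ∈ {0, 6}] = (107/22) / (15/22) = 107/15.

107/15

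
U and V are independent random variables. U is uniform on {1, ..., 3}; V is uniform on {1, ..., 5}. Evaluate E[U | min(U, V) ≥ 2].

P(min(U, V) ≥ 2) = 8/15.
Summing U·P(x,y) over outcomes with min(U, V) ≥ 2 gives 4/3.
E[U | min(U, V) ≥ 2] = (4/3) / (8/15) = 5/2.

5/2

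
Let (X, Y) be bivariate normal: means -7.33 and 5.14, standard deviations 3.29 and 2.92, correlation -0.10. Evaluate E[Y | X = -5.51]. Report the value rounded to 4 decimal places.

4.9785

The regression of Y on X has slope ρ·σ_Y/σ_X and passes through (μ_X, μ_Y).
E[Y | X=-5.51] = 5.14 + (-0.10)·(2.92/3.29)·(-5.51 − (-7.33)) = 5.14 + (-0.088754)·(1.82) = 4.9785.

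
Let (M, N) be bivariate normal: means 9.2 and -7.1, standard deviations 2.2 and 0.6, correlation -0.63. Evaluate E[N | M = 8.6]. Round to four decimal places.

The regression of N on M has slope ρ·σ_N/σ_M and passes through (μ_M, μ_N).
E[N | M=8.6] = -7.1 + (-0.63)·(0.6/2.2)·(8.6 − (9.2)) = -7.1 + (-0.17182)·(-0.6) = -6.9969.

-6.9969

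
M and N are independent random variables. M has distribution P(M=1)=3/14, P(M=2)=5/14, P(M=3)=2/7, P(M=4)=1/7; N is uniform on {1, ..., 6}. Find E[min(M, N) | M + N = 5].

P(M + N = 5) = 1/6.
Summing min(M,N)·P(x,y) over outcomes with M + N = 5 gives 23/84.
E[min(M, N) | M + N = 5] = (23/84) / (1/6) = 23/14.

23/14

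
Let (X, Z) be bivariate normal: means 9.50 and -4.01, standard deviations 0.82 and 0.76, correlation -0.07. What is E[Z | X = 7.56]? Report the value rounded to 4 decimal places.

-3.8841

For a bivariate normal, E[Z | X=x] = μ_Z + ρ·(σ_Z/σ_X)·(x − μ_X).
E[Z | X=7.56] = -4.01 + (-0.07)·(0.76/0.82)·(7.56 − (9.50)) = -4.01 + (-0.064878)·(-1.94) = -3.8841.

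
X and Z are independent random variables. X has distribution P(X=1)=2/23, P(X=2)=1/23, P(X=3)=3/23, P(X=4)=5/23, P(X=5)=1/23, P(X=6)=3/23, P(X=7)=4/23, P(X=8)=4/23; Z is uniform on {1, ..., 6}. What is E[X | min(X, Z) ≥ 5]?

P(min(X, Z) ≥ 5) = 4/23.
Summing X·P(x,y) over outcomes with min(X, Z) ≥ 5 gives 83/69.
E[X | min(X, Z) ≥ 5] = (83/69) / (4/23) = 83/12.

83/12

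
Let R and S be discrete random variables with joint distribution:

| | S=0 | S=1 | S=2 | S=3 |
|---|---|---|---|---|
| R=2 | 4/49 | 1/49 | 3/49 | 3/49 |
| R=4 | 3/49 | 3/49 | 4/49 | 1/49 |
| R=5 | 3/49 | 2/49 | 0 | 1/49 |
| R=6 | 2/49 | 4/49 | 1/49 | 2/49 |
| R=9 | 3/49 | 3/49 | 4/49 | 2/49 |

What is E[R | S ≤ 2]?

P(S ≤ 2) = 40/49.
Summing R·P(R=x,S=y) over the conditioning event gives 213/49.
E[R | S ≤ 2] = (213/49) / (40/49) = 213/40.

213/40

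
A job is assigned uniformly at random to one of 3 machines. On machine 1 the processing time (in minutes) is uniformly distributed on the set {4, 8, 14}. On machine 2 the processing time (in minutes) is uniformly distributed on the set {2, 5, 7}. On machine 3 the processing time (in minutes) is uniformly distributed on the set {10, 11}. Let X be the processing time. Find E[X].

143/18

E[X | machine 1] = (4+8+14)/3 = 26/3.
E[X | machine 2] = (2+5+7)/3 = 14/3.
E[X | machine 3] = (10+11)/2 = 21/2.
E[X] = (1/3)·(26/3) + (1/3)·(14/3) + (1/3)·(21/2) = 143/18.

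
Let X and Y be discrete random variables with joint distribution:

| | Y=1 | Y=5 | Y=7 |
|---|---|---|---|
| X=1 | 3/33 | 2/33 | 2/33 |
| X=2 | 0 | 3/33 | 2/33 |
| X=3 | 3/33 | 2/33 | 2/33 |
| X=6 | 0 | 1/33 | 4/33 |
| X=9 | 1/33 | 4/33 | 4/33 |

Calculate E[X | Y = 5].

P(Y = 5) = 4/11.
Σ X·P over the event = 1·(2/33) + 2·(3/33) + 3·(2/33) + 6·(1/33) + 9·(4/33) = 56/33.
E[X | Y = 5] = (56/33) / (4/11) = 14/3.

14/3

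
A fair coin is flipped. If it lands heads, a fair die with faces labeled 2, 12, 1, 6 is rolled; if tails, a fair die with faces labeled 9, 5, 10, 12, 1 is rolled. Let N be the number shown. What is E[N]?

253/40

E[N | heads] = (2+12+1+6)/4 = 21/4.
E[N | tails] = (9+5+10+12+1)/5 = 37/5.
E[N] = (1/2)·(21/4) + (1/2)·(37/5) = 253/40.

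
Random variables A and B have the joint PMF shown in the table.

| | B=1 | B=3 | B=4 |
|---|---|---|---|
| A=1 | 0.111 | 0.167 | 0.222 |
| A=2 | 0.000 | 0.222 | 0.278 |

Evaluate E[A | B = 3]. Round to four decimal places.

1.5707

P(B = 3) = 0.389.
Σ A·P over the event = 1·(0.167) + 2·(0.222) = 0.611.
E[A | B = 3] = (0.611) / (0.389) = 1.5707.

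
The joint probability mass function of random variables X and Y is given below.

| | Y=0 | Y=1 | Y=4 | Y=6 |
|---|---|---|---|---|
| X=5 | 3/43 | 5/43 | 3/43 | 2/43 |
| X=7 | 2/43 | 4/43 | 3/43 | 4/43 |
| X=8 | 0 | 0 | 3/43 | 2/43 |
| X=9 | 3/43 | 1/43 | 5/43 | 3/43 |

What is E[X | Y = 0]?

7

P(Y = 0) = 8/43.
Σ X·P over the event = 5·(3/43) + 7·(2/43) + 9·(3/43) = 56/43.
E[X | Y = 0] = (56/43) / (8/43) = 7.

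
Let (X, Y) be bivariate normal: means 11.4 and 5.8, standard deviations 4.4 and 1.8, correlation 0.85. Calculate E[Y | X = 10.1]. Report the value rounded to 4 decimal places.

E[Y | X=x] = μ_Y + ρ(σ_Y/σ_X)(x − μ_X) for jointly normal variables.
E[Y | X=10.1] = 5.8 + (0.85)·(1.8/4.4)·(10.1 − (11.4)) = 5.8 + (0.34773)·(-1.3) = 5.3480.

5.3480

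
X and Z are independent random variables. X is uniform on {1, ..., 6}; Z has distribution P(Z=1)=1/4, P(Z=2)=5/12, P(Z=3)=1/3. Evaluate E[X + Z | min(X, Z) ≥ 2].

P(min(X, Z) ≥ 2) = 5/8.
Summing (X+Z)·P(x,y) over outcomes with min(X, Z) ≥ 2 gives 145/36.
E[X + Z | min(X, Z) ≥ 2] = (145/36) / (5/8) = 58/9.

58/9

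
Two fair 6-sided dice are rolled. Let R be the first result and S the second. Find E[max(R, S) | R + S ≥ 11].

6

Outcomes with R + S ≥ 11: (5,6), (6,5), (6,6), each with probability 1/36.
E[max(R, S) | R + S ≥ 11] = (6 + 6 + 6) / 3 = 6.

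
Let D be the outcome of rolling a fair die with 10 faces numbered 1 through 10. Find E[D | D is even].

Given D is even, D is equally likely to be any of {2, 4, 6, 8, 10}.
E[D | D is even] = (2 + 4 + 6 + 8 + 10) / 5 = 6.

6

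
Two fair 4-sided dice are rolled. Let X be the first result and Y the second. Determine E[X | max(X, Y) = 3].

P(max(X, Y) = 3) = 5/16.
Summing X·P(x,y) over outcomes with max(X, Y) = 3 gives 3/4.
E[X | max(X, Y) = 3] = (3/4) / (5/16) = 12/5.

12/5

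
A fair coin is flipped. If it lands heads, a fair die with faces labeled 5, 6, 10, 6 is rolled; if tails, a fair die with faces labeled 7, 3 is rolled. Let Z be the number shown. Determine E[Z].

E[Z | heads] = (5+6+10+6)/4 = 27/4.
E[Z | tails] = (7+3)/2 = 5.
By the law of total expectation,
E[Z] = (1/2)·(27/4) + (1/2)·(5) = 47/8.

47/8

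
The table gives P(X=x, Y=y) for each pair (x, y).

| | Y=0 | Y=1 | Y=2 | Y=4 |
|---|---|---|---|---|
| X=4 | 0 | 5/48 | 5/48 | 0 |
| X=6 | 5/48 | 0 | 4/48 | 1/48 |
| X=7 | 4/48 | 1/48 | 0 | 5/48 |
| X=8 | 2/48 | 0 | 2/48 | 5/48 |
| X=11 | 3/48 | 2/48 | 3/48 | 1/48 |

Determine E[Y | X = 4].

3/2

P(X = 4) = 5/24.
Σ Y·P over the event = 1·(5/48) + 2·(5/48) = 5/16.
E[Y | X = 4] = (5/16) / (5/24) = 3/2.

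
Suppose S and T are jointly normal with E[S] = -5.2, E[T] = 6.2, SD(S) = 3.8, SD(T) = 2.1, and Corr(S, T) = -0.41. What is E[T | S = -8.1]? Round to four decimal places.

For a bivariate normal, E[T | S=x] = μ_T + ρ·(σ_T/σ_S)·(x − μ_S).
E[T | S=-8.1] = 6.2 + (-0.41)·(2.1/3.8)·(-8.1 − (-5.2)) = 6.2 + (-0.22658)·(-2.9) = 6.8571.

6.8571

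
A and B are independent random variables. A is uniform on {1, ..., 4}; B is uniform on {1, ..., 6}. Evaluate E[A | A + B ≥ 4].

P(A + B ≥ 4) = 7/8.
Summing A·P(x,y) over outcomes with A + B ≥ 4 gives 7/3.
E[A | A + B ≥ 4] = (7/3) / (7/8) = 8/3.

8/3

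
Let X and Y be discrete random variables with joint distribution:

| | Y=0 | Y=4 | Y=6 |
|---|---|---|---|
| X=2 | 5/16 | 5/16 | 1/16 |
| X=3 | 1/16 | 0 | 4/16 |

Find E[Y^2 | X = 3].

P(X = 3) = 5/16.
Σ Y^2·P over the event = 0·(1/16) + 36·(4/16) = 9.
E[Y^2 | X = 3] = (9) / (5/16) = 144/5.

144/5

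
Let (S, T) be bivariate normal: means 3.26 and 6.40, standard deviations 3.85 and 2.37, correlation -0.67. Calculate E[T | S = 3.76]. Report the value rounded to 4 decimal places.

6.1938

The regression of T on S has slope ρ·σ_T/σ_S and passes through (μ_S, μ_T).
E[T | S=3.76] = 6.40 + (-0.67)·(2.37/3.85)·(3.76 − (3.26)) = 6.40 + (-0.41244)·(0.5) = 6.1938.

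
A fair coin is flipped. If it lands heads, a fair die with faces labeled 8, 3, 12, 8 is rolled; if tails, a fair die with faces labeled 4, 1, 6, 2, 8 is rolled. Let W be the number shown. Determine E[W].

239/40

E[W | heads] = (8+3+12+8)/4 = 31/4.
E[W | tails] = (4+1+6+2+8)/5 = 21/5.
By the law of total expectation,
E[W] = (1/2)·(31/4) + (1/2)·(21/5) = 239/40.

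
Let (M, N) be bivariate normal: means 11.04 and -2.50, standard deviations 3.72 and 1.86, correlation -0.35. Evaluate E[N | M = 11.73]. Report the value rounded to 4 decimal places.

-2.6208

E[N | M=x] = μ_N + ρ(σ_N/σ_M)(x − μ_M) for jointly normal variables.
E[N | M=11.73] = -2.50 + (-0.35)·(1.86/3.72)·(11.73 − (11.04)) = -2.50 + (-0.175)·(0.69) = -2.6208.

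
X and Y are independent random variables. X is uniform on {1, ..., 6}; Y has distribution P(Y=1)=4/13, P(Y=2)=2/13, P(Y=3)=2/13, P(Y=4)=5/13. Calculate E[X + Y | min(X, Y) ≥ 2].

22/3

P(min(X, Y) ≥ 2) = 15/26.
Summing (X+Y)·P(x,y) over outcomes with min(X, Y) ≥ 2 gives 55/13.
E[X + Y | min(X, Y) ≥ 2] = (55/13) / (15/26) = 22/3.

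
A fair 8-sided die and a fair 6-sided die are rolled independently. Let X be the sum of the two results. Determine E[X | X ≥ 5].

P(X ≥ 5) = 7/8.
E[X | X ≥ 5] = (91/12) / (7/8) = 26/3.

26/3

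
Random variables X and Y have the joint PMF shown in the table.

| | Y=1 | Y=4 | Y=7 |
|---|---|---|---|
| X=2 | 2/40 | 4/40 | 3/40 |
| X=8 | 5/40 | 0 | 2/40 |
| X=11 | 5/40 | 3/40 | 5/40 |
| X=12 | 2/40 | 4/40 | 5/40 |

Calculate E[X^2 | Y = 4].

P(Y = 4) = 11/40.
Σ X^2·P over the event = 4·(4/40) + 121·(3/40) + 144·(4/40) = 191/8.
E[X^2 | Y = 4] = (191/8) / (11/40) = 955/11.

955/11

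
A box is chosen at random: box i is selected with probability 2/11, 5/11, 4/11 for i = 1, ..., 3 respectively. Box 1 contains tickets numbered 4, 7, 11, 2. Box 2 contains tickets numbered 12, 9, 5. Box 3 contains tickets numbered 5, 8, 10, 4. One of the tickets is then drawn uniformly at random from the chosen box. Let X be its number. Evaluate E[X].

E[X | box 1] = (4+7+11+2)/4 = 6.
E[X | box 2] = (12+9+5)/3 = 26/3.
E[X | box 3] = (5+8+10+4)/4 = 27/4.
E[X] = (2/11)·(6) + (5/11)·(26/3) + (4/11)·(27/4) = 247/33.

247/33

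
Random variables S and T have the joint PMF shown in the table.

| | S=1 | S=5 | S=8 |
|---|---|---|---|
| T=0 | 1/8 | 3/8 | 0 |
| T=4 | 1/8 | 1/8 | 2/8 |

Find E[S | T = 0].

P(T = 0) = 1/2.
Σ S·P over the event = 1·(1/8) + 5·(3/8) = 2.
E[S | T = 0] = (2) / (1/2) = 4.

4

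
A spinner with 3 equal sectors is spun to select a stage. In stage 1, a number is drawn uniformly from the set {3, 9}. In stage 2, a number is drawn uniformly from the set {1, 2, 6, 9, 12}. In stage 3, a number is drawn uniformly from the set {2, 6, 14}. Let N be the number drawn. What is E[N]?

E[N | stage 1] = (3+9)/2 = 6.
E[N | stage 2] = (1+2+6+9+12)/5 = 6.
E[N | stage 3] = (2+6+14)/3 = 22/3.
By the law of total expectation,
E[N] = (1/3)·(6) + (1/3)·(6) + (1/3)·(22/3) = 58/9.

58/9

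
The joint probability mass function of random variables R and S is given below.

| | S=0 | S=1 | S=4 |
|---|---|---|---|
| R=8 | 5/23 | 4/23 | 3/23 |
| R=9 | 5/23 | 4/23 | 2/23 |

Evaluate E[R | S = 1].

17/2

P(S = 1) = 8/23.
Summing R·P(R=x,S=y) over the conditioning event gives 68/23.
E[R | S = 1] = (68/23) / (8/23) = 17/2.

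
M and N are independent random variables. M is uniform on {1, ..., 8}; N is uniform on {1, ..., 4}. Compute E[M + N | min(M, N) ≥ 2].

8

P(min(M, N) ≥ 2) = 21/32.
Summing (M+N)·P(x,y) over outcomes with min(M, N) ≥ 2 gives 21/4.
E[M + N | min(M, N) ≥ 2] = (21/4) / (21/32) = 8.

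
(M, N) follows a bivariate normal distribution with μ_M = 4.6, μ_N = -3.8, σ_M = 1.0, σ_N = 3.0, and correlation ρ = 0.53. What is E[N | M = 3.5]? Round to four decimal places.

-5.5490

The regression of N on M has slope ρ·σ_N/σ_M and passes through (μ_M, μ_N).
E[N | M=3.5] = -3.8 + (0.53)·(3.0/1.0)·(3.5 − (4.6)) = -3.8 + (1.59)·(-1.1) = -5.5490.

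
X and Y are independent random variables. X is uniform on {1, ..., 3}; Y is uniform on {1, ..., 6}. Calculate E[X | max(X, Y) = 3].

Outcomes with max(X, Y) = 3: (1,3), (2,3), (3,1), (3,2), (3,3), each with probability 1/18.
E[X | max(X, Y) = 3] = (1 + 2 + 3 + 3 + 3) / 5 = 12/5.

12/5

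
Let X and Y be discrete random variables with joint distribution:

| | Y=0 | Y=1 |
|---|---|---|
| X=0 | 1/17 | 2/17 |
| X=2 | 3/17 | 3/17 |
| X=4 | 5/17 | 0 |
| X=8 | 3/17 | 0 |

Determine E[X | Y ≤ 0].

25/6

P(Y ≤ 0) = 12/17.
Σ X·P over the event = 0·(1/17) + 2·(3/17) + 4·(5/17) + 8·(3/17) = 50/17.
E[X | Y ≤ 0] = (50/17) / (12/17) = 25/6.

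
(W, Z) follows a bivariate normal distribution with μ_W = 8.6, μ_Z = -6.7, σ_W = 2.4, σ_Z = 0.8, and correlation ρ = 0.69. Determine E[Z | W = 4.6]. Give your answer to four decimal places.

-7.6200

For a bivariate normal, E[Z | W=x] = μ_Z + ρ·(σ_Z/σ_W)·(x − μ_W).
E[Z | W=4.6] = -6.7 + (0.69)·(0.8/2.4)·(4.6 − (8.6)) = -6.7 + (0.23)·(-4) = -7.6200.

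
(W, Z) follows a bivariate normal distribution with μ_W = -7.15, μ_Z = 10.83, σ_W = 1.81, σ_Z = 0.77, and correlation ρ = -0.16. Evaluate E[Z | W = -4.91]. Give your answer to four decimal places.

E[Z | W=x] = μ_Z + ρ(σ_Z/σ_W)(x − μ_W) for jointly normal variables.
E[Z | W=-4.91] = 10.83 + (-0.16)·(0.77/1.81)·(-4.91 − (-7.15)) = 10.83 + (-0.068066)·(2.24) = 10.6775.

10.6775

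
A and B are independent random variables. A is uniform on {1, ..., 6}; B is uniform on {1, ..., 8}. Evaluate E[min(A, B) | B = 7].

Outcomes with B = 7: (1,7), (2,7), (3,7), (4,7), (5,7), (6,7), each with probability 1/48.
E[min(A, B) | B = 7] = (1 + 2 + 3 + 4 + 5 + 6) / 6 = 7/2.

7/2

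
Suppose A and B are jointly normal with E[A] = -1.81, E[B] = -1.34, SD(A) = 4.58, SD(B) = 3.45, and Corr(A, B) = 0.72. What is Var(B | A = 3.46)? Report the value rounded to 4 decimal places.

The conditional variance in a bivariate normal is σ_B²(1 − ρ²), independent of x.
Var(B | A=3.46) = (3.45)²·(1 − (0.72)²) = 11.9025·0.4816 = 5.7322.

5.7322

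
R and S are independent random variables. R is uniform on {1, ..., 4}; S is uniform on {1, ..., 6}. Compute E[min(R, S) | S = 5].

Outcomes with S = 5: (1,5), (2,5), (3,5), (4,5), each with probability 1/24.
E[min(R, S) | S = 5] = (1 + 2 + 3 + 4) / 4 = 5/2.

5/2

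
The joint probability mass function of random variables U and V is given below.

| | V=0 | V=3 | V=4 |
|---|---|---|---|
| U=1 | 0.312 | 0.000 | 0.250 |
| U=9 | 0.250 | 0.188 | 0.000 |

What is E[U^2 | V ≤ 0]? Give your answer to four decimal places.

36.5872

P(V ≤ 0) = 0.562.
Σ U^2·P over the event = 1·(0.312) + 81·(0.250) = 20.562.
E[U^2 | V ≤ 0] = (20.562) / (0.562) = 36.5872.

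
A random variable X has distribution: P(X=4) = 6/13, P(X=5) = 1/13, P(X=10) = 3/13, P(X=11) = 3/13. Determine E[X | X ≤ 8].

P(X ≤ 8) = 7/13.
Σ over the event: 4·6/13 + 5·1/13 = 29/13.
E[X | X ≤ 8] = (29/13) / (7/13) = 29/7.

29/7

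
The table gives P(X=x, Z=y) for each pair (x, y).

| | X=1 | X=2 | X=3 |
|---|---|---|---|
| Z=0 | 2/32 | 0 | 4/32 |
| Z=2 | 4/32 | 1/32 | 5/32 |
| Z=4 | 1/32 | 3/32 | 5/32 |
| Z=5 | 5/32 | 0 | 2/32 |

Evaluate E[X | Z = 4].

P(Z = 4) = 9/32.
Σ X·P over the event = 1·(1/32) + 2·(3/32) + 3·(5/32) = 11/16.
E[X | Z = 4] = (11/16) / (9/32) = 22/9.

22/9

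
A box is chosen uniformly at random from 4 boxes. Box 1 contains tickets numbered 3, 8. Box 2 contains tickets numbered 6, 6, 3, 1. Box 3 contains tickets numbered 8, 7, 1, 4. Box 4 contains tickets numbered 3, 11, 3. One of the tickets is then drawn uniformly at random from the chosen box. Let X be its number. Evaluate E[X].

121/24

E[X | box 1] = (3+8)/2 = 11/2.
E[X | box 2] = (6+6+3+1)/4 = 4.
E[X | box 3] = (8+7+1+4)/4 = 5.
E[X | box 4] = (3+11+3)/3 = 17/3.
E[X] = (1/4)·(11/2) + (1/4)·(4) + (1/4)·(5) + (1/4)·(17/3) = 121/24.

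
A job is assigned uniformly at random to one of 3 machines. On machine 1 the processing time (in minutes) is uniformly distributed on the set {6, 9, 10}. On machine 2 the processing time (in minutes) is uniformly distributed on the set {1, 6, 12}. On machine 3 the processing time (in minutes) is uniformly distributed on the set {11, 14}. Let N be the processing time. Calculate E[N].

163/18

E[N | machine 1] = (6+9+10)/3 = 25/3.
E[N | machine 2] = (1+6+12)/3 = 19/3.
E[N | machine 3] = (11+14)/2 = 25/2.
By the law of total expectation,
E[N] = (1/3)·(25/3) + (1/3)·(19/3) + (1/3)·(25/2) = 163/18.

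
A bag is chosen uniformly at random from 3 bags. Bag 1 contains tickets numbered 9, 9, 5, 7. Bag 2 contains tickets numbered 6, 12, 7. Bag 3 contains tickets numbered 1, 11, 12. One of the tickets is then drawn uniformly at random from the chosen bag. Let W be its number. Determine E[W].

E[W | bag 1] = (9+9+5+7)/4 = 15/2.
E[W | bag 2] = (6+12+7)/3 = 25/3.
E[W | bag 3] = (1+11+12)/3 = 8.
E[W] = (1/3)·(15/2) + (1/3)·(25/3) + (1/3)·(8) = 143/18.

143/18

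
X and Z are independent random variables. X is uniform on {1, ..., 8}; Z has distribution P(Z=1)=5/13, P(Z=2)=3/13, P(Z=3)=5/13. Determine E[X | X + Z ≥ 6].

P(X + Z ≥ 6) = 5/8.
Summing X·P(x,y) over outcomes with X + Z ≥ 6 gives 385/104.
E[X | X + Z ≥ 6] = (385/104) / (5/8) = 77/13.

77/13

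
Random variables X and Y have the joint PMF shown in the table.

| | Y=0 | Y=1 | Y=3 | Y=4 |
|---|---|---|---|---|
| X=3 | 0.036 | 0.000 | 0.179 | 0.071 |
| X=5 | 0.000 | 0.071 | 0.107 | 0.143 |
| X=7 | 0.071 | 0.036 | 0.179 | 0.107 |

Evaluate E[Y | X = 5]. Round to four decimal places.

3.0031

P(X = 5) = 0.321.
Summing Y·P(X=x,Y=y) over the conditioning event gives 0.964.
E[Y | X = 5] = (0.964) / (0.321) = 3.0031.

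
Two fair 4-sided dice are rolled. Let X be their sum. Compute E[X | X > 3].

P(X > 3) = 13/16.
Σ over the event: 4·3/16 + 5·1/4 + 6·3/16 + 7·1/8 + 8·1/16 = 9/2.
E[X | X > 3] = (9/2) / (13/16) = 72/13.

72/13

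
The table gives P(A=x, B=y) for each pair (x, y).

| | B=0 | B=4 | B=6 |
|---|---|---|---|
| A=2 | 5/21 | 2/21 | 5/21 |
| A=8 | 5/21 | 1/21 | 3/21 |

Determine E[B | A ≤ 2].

19/6

P(A ≤ 2) = 4/7.
Σ B·P over the event = 0·(5/21) + 4·(2/21) + 6·(5/21) = 38/21.
E[B | A ≤ 2] = (38/21) / (4/7) = 19/6.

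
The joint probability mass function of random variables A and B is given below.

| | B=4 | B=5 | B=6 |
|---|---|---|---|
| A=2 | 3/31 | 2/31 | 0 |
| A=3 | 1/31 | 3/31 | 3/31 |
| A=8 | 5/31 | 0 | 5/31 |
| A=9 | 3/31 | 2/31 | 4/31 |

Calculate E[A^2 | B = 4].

146/3

P(B = 4) = 12/31.
Σ A^2·P over the event = 4·(3/31) + 9·(1/31) + 64·(5/31) + 81·(3/31) = 584/31.
E[A^2 | B = 4] = (584/31) / (12/31) = 146/3.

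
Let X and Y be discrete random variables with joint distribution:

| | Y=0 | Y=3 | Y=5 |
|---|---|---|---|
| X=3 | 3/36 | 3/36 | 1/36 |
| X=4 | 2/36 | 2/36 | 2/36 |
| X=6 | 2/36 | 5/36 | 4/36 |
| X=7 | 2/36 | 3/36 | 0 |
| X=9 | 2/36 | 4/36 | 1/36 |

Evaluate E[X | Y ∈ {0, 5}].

P(Y ∈ {0, 5}) = 19/36.
Summing X·P(X=x,Y=y) over the conditioning event gives 35/12.
E[X | Y ∈ {0, 5}] = (35/12) / (19/36) = 105/19.

105/19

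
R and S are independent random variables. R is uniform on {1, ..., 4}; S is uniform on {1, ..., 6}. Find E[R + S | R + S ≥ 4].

P(R + S ≥ 4) = 7/8.
Summing (R+S)·P(x,y) over outcomes with R + S ≥ 4 gives 17/3.
E[R + S | R + S ≥ 4] = (17/3) / (7/8) = 136/21.

136/21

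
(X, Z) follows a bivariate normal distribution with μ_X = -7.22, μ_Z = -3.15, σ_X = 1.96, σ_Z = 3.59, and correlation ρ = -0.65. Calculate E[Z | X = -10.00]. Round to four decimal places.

The regression of Z on X has slope ρ·σ_Z/σ_X and passes through (μ_X, μ_Z).
E[Z | X=-10.00] = -3.15 + (-0.65)·(3.59/1.96)·(-10.00 − (-7.22)) = -3.15 + (-1.19056)·(-2.78) = 0.1598.

0.1598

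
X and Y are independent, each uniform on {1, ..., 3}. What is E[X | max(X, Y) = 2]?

5/3

Outcomes with max(X, Y) = 2: (1,2), (2,1), (2,2), each with probability 1/9.
E[X | max(X, Y) = 2] = (1 + 2 + 2) / 3 = 5/3.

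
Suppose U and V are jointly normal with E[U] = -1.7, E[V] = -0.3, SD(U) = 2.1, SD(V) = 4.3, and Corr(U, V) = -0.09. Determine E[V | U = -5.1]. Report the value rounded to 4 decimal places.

0.3266

The regression of V on U has slope ρ·σ_V/σ_U and passes through (μ_U, μ_V).
E[V | U=-5.1] = -0.3 + (-0.09)·(4.3/2.1)·(-5.1 − (-1.7)) = -0.3 + (-0.18429)·(-3.4) = 0.3266.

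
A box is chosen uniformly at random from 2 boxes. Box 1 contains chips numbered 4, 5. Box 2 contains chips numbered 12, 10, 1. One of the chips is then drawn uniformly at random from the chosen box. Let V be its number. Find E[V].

73/12

E[V | box 1] = (4+5)/2 = 9/2.
E[V | box 2] = (12+10+1)/3 = 23/3.
E[V] = (1/2)·(9/2) + (1/2)·(23/3) = 73/12.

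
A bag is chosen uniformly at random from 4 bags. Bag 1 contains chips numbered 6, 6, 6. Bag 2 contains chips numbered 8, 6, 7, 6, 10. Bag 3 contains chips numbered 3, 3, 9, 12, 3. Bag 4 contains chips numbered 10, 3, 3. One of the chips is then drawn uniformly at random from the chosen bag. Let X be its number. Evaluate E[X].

E[X | bag 1] = (6+6+6)/3 = 6.
E[X | bag 2] = (8+6+7+6+10)/5 = 37/5.
E[X | bag 3] = (3+3+9+12+3)/5 = 6.
E[X | bag 4] = (10+3+3)/3 = 16/3.
By the law of total expectation,
E[X] = (1/4)·(6) + (1/4)·(37/5) + (1/4)·(6) + (1/4)·(16/3) = 371/60.

371/60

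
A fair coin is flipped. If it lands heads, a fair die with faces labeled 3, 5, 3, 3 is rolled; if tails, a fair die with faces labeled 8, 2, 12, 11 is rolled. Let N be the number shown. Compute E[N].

E[N | heads] = (3+5+3+3)/4 = 7/2.
E[N | tails] = (8+2+12+11)/4 = 33/4.
E[N] = (1/2)·(7/2) + (1/2)·(33/4) = 47/8.

47/8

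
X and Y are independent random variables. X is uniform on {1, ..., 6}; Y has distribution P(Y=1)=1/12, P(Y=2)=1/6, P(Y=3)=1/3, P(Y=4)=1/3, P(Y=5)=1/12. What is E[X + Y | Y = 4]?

P(Y = 4) = 1/3.
Summing (X+Y)·P(x,y) over outcomes with Y = 4 gives 5/2.
E[X + Y | Y = 4] = (5/2) / (1/3) = 15/2.

15/2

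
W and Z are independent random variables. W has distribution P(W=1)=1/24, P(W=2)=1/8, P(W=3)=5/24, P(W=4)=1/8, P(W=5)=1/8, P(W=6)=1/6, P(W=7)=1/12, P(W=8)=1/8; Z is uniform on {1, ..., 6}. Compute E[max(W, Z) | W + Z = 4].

8/3

P(W + Z = 4) = 1/16.
Summing max(W,Z)·P(x,y) over outcomes with W + Z = 4 gives 1/6.
E[max(W, Z) | W + Z = 4] = (1/6) / (1/16) = 8/3.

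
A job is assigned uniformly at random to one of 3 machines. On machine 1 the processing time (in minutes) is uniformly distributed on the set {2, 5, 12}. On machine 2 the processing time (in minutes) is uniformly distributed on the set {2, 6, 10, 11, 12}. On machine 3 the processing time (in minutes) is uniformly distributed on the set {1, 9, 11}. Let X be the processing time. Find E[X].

323/45

E[X | machine 1] = (2+5+12)/3 = 19/3.
E[X | machine 2] = (2+6+10+11+12)/5 = 41/5.
E[X | machine 3] = (1+9+11)/3 = 7.
By the law of total expectation,
E[X] = (1/3)·(19/3) + (1/3)·(41/5) + (1/3)·(7) = 323/45.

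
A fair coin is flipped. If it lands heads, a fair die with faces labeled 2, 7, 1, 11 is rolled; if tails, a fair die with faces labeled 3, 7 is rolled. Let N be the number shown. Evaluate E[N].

41/8

E[N | heads] = (2+7+1+11)/4 = 21/4.
E[N | tails] = (3+7)/2 = 5.
By the law of total expectation,
E[N] = (1/2)·(21/4) + (1/2)·(5) = 41/8.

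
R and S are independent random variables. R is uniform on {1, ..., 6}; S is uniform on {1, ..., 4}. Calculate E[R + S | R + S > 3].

P(R + S > 3) = 7/8.
Summing (R+S)·P(x,y) over outcomes with R + S > 3 gives 17/3.
E[R + S | R + S > 3] = (17/3) / (7/8) = 136/21.

136/21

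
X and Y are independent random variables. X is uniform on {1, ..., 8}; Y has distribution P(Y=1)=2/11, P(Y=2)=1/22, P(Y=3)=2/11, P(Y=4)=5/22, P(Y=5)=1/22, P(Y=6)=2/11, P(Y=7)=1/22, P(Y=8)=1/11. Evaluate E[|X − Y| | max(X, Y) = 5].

P(max(X, Y) = 5) = 19/176.
Summing |X−Y|·P(x,y) over outcomes with max(X, Y) = 5 gives 21/88.
E[|X − Y| | max(X, Y) = 5] = (21/88) / (19/176) = 42/19.

42/19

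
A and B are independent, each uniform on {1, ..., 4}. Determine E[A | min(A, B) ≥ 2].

3

P(min(A, B) ≥ 2) = 9/16.
Summing A·P(x,y) over outcomes with min(A, B) ≥ 2 gives 27/16.
E[A | min(A, B) ≥ 2] = (27/16) / (9/16) = 3.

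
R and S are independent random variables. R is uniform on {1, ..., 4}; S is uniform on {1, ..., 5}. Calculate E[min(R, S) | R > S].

5/3

Outcomes with R > S: (2,1), (3,1), (3,2), (4,1), (4,2), (4,3), each with probability 1/20.
E[min(R, S) | R > S] = (1 + 1 + 2 + 1 + 2 + 3) / 6 = 5/3.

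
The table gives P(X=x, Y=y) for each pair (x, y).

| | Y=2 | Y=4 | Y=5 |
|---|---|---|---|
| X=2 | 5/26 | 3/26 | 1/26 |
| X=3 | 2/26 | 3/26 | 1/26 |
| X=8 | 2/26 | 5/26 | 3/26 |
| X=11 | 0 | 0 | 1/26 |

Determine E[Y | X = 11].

5

P(X = 11) = 1/26.
Σ Y·P over the event = 5·(1/26) = 5/26.
E[Y | X = 11] = (5/26) / (1/26) = 5.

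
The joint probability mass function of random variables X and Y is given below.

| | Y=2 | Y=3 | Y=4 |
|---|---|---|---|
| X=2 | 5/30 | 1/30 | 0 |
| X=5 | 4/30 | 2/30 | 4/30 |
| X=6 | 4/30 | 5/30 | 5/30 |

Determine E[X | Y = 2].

54/13

P(Y = 2) = 13/30.
Σ X·P over the event = 2·(5/30) + 5·(4/30) + 6·(4/30) = 9/5.
E[X | Y = 2] = (9/5) / (13/30) = 54/13.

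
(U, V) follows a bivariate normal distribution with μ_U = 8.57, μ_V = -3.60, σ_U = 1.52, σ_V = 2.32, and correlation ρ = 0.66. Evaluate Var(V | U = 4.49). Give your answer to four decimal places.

3.0378

Var(V | U=x) = (1 − ρ²)·σ_V².
Var(V | U=4.49) = (2.32)²·(1 − (0.66)²) = 5.3824·0.5644 = 3.0378.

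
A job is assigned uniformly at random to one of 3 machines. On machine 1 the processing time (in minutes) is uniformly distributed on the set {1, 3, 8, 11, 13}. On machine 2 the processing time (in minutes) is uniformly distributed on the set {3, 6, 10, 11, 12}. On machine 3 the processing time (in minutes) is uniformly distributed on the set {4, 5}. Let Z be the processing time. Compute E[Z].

67/10

E[Z | machine 1] = (1+3+8+11+13)/5 = 36/5.
E[Z | machine 2] = (3+6+10+11+12)/5 = 42/5.
E[Z | machine 3] = (4+5)/2 = 9/2.
E[Z] = (1/3)·(36/5) + (1/3)·(42/5) + (1/3)·(9/2) = 67/10.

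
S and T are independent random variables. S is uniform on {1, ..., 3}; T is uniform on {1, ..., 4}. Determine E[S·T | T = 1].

Outcomes with T = 1: (1,1), (2,1), (3,1), each with probability 1/12.
E[S·T | T = 1] = (1 + 2 + 3) / 3 = 2.

2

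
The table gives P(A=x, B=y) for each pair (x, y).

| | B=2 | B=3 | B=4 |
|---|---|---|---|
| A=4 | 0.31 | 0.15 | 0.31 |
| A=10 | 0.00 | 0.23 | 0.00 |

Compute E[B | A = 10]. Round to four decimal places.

P(A = 10) = 0.23.
Σ B·P over the event = 3·(0.23) = 0.69.
E[B | A = 10] = (0.69) / (0.23) = 3.0000.

3.0000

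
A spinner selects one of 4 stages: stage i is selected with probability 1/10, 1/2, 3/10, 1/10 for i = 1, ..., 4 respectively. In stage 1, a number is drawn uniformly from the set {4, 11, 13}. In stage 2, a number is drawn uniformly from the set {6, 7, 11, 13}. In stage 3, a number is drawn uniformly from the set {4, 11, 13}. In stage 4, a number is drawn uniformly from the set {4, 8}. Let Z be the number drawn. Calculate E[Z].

E[Z | stage 1] = (4+11+13)/3 = 28/3.
E[Z | stage 2] = (6+7+11+13)/4 = 37/4.
E[Z | stage 3] = (4+11+13)/3 = 28/3.
E[Z | stage 4] = (4+8)/2 = 6.
By the law of total expectation,
E[Z] = (1/10)·(28/3) + (1/2)·(37/4) + (3/10)·(28/3) + (1/10)·(6) = 215/24.

215/24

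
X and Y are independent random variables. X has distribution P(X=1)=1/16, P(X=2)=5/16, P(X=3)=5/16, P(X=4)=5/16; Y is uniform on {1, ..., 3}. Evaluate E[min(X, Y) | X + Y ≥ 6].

P(X + Y ≥ 6) = 5/16.
Summing min(X,Y)·P(x,y) over outcomes with X + Y ≥ 6 gives 5/6.
E[min(X, Y) | X + Y ≥ 6] = (5/6) / (5/16) = 8/3.

8/3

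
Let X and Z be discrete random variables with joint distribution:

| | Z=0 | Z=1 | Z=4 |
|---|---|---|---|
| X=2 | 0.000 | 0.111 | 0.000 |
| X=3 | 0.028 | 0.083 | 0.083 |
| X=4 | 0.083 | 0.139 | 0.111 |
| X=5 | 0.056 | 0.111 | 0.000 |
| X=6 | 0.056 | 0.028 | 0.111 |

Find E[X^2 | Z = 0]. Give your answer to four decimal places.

22.4036

P(Z = 0) = 0.223.
Σ X^2·P over the event = 9·(0.028) + 16·(0.083) + 25·(0.056) + 36·(0.056) = 4.996.
E[X^2 | Z = 0] = (4.996) / (0.223) = 22.4036.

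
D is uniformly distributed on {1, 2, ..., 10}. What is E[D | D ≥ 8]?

9

Given D ≥ 8, D is equally likely to be any of {8, 9, 10}.
E[D | D ≥ 8] = (8 + 9 + 10) / 3 = 9.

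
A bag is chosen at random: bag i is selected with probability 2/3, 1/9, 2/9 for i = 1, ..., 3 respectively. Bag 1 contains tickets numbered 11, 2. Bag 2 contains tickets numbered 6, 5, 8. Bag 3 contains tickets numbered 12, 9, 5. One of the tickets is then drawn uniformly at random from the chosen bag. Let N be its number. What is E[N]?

188/27

E[N | bag 1] = (11+2)/2 = 13/2.
E[N | bag 2] = (6+5+8)/3 = 19/3.
E[N | bag 3] = (12+9+5)/3 = 26/3.
By the law of total expectation,
E[N] = (2/3)·(13/2) + (1/9)·(19/3) + (2/9)·(26/3) = 188/27.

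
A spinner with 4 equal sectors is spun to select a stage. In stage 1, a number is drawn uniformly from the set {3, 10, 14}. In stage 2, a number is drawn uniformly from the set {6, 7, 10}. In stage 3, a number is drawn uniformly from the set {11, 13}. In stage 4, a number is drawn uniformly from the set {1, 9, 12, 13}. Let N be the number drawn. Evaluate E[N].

E[N | stage 1] = (3+10+14)/3 = 9.
E[N | stage 2] = (6+7+10)/3 = 23/3.
E[N | stage 3] = (11+13)/2 = 12.
E[N | stage 4] = (1+9+12+13)/4 = 35/4.
By the law of total expectation,
E[N] = (1/4)·(9) + (1/4)·(23/3) + (1/4)·(12) + (1/4)·(35/4) = 449/48.

449/48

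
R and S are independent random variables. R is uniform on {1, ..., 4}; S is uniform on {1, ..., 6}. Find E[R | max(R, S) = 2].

P(max(R, S) = 2) = 1/8.
Summing R·P(x,y) over outcomes with max(R, S) = 2 gives 5/24.
E[R | max(R, S) = 2] = (5/24) / (1/8) = 5/3.

5/3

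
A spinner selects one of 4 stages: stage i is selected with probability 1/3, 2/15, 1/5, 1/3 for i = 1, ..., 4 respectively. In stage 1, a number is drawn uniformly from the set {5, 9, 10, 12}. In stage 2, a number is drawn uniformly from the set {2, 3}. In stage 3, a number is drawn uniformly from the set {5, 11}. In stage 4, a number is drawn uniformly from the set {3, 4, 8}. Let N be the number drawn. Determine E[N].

33/5

E[N | stage 1] = (5+9+10+12)/4 = 9.
E[N | stage 2] = (2+3)/2 = 5/2.
E[N | stage 3] = (5+11)/2 = 8.
E[N | stage 4] = (3+4+8)/3 = 5.
E[N] = (1/3)·(9) + (2/15)·(5/2) + (1/5)·(8) + (1/3)·(5) = 33/5.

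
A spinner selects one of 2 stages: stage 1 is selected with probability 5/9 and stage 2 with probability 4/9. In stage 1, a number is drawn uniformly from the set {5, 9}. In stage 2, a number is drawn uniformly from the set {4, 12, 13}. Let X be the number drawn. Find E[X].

221/27

E[X | stage 1] = (5+9)/2 = 7.
E[X | stage 2] = (4+12+13)/3 = 29/3.
By the law of total expectation,
E[X] = (5/9)·(7) + (4/9)·(29/3) = 221/27.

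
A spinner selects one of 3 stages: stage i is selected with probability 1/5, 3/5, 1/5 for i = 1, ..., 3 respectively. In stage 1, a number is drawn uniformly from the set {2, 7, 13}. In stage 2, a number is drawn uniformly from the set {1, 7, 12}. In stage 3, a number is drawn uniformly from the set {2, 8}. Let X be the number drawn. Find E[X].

97/15

E[X | stage 1] = (2+7+13)/3 = 22/3.
E[X | stage 2] = (1+7+12)/3 = 20/3.
E[X | stage 3] = (2+8)/2 = 5.
E[X] = (1/5)·(22/3) + (3/5)·(20/3) + (1/5)·(5) = 97/15.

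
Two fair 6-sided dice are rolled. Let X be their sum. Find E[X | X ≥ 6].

P(X ≥ 6) = 13/18.
Σ over the event: 6·5/36 + 7·1/6 + 8·5/36 + 9·1/9 + 10·1/12 + 11·1/18 + 12·1/36 = 53/9.
E[X | X ≥ 6] = (53/9) / (13/18) = 106/13.

106/13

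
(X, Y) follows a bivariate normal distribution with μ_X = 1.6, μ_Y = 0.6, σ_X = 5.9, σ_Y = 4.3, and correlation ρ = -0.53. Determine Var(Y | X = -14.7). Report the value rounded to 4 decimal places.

13.2962

Var(Y | X=x) = (1 − ρ²)·σ_Y².
Var(Y | X=-14.7) = (4.3)²·(1 − (-0.53)²) = 18.49·0.7191 = 13.2962.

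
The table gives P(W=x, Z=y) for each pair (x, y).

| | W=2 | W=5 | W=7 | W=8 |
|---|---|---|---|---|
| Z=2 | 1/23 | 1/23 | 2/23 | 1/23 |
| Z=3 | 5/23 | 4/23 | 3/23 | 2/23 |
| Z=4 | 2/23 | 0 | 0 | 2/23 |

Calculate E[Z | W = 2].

P(W = 2) = 8/23.
Summing Z·P(W=x,Z=y) over the conditioning event gives 25/23.
E[Z | W = 2] = (25/23) / (8/23) = 25/8.

25/8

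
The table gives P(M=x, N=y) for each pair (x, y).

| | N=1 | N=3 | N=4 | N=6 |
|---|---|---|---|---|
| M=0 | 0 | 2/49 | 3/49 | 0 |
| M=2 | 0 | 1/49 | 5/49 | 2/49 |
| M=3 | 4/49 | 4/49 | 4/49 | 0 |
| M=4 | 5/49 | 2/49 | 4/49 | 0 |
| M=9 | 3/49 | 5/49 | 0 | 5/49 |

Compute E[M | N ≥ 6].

P(N ≥ 6) = 1/7.
Σ M·P over the event = 2·(2/49) + 9·(5/49) = 1.
E[M | N ≥ 6] = (1) / (1/7) = 7.

7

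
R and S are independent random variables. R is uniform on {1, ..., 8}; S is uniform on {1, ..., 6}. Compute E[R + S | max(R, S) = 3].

24/5

Outcomes with max(R, S) = 3: (1,3), (2,3), (3,1), (3,2), (3,3), each with probability 1/48.
E[R + S | max(R, S) = 3] = (4 + 5 + 4 + 5 + 6) / 5 = 24/5.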